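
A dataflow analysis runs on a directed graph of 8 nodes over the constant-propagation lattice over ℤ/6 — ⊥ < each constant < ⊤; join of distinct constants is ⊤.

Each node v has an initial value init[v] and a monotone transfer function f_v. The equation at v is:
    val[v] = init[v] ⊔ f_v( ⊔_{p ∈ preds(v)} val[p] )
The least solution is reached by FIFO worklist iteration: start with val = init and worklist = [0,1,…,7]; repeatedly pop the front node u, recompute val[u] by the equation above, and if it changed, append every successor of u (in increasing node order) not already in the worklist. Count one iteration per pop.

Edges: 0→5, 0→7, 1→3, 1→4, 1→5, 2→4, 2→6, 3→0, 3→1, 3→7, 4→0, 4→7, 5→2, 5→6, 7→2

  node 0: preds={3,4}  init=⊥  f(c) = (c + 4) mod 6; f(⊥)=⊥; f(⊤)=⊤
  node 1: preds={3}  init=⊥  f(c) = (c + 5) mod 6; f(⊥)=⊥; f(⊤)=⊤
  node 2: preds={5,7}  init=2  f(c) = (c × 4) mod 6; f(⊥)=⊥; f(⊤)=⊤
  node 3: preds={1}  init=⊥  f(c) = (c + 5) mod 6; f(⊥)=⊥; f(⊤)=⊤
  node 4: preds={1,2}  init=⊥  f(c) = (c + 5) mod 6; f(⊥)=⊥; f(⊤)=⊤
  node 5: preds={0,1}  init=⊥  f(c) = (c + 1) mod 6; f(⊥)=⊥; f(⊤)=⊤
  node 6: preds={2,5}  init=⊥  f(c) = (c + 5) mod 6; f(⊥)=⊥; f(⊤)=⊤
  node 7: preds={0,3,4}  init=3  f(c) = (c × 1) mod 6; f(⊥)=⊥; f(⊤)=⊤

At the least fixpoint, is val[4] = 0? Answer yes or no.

no

Iteration log — 14 steps:
  step 1. node 0  ⊔preds=⊥  new=⊥  stable
  step 2. node 1  ⊔preds=⊥  new=⊥  stable
  step 3. node 2  ⊔preds=3  new=⊤  old=2  +wl: 
  step 4. node 3  ⊔preds=⊥  new=⊥  stable
  step 5. node 4  ⊔preds=⊤  new=⊤  old=⊥  +wl: 0
  step 6. node 5  ⊔preds=⊥  new=⊥  stable
  step 7. node 6  ⊔preds=⊤  new=⊤  old=⊥  +wl: 
  step 8. node 7  ⊔preds=⊤  new=⊤  old=3  +wl: 2
  step 9. node 0  ⊔preds=⊤  new=⊤  old=⊥  +wl: 5,7
  step 10. node 2  ⊔preds=⊤  new=⊤  stable
  step 11. node 5  ⊔preds=⊤  new=⊤  old=⊥  +wl: 2,6
  step 12. node 7  ⊔preds=⊤  new=⊤  stable
  step 13. node 2  ⊔preds=⊤  new=⊤  stable
  step 14. node 6  ⊔preds=⊤  new=⊤  stable

Least fixpoint reached:
  node 0: ⊤
  node 1: ⊥
  node 2: ⊤
  node 3: ⊥
  node 4: ⊤
  node 5: ⊤
  node 6: ⊤
  node 7: ⊤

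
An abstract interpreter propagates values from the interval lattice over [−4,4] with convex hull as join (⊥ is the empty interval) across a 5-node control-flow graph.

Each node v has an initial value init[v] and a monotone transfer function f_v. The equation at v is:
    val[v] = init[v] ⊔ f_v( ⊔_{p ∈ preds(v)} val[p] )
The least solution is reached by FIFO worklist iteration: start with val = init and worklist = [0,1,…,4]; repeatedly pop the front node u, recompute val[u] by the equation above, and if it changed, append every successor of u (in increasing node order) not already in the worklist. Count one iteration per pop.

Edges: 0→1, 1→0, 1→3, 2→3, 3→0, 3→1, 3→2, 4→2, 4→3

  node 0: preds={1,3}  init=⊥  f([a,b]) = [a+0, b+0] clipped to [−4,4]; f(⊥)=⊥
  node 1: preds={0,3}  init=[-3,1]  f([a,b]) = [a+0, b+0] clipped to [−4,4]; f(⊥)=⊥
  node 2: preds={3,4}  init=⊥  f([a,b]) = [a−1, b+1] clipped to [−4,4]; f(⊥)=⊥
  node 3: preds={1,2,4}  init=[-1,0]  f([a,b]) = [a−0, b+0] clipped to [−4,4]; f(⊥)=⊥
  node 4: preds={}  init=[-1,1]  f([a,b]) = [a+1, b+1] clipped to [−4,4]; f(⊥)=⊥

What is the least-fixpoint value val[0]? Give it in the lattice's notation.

[-4,4]

Trace (20 dequeues):
  [1] u=0 | in [-3,1] | out [-3,1] | prev ⊥ | push {}
  [2] u=1 | in [-3,1] | out [-3,1] | ==
  [3] u=2 | in [-1,1] | out [-2,2] | prev ⊥ | push {}
  [4] u=3 | in [-3,2] | out [-3,2] | prev [-1,0] | push {0,1,2}
  [5] u=4 | in ⊥ | out [-1,1] | ==
  [6] u=0 | in [-3,2] | out [-3,2] | prev [-3,1] | push {}
  [7] u=1 | in [-3,2] | out [-3,2] | prev [-3,1] | push {0,3}
  [8] u=2 | in [-3,2] | out [-4,3] | prev [-2,2] | push {}
  [9] u=0 | in [-3,2] | out [-3,2] | ==
  [10] u=3 | in [-4,3] | out [-4,3] | prev [-3,2] | push {0,1,2}
  [11] u=0 | in [-4,3] | out [-4,3] | prev [-3,2] | push {}
  [12] u=1 | in [-4,3] | out [-4,3] | prev [-3,2] | push {0,3}
  [13] u=2 | in [-4,3] | out [-4,4] | prev [-4,3] | push {}
  [14] u=0 | in [-4,3] | out [-4,3] | ==
  [15] u=3 | in [-4,4] | out [-4,4] | prev [-4,3] | push {0,1,2}
  [16] u=0 | in [-4,4] | out [-4,4] | prev [-4,3] | push {}
  [17] u=1 | in [-4,4] | out [-4,4] | prev [-4,3] | push {0,3}
  [18] u=2 | in [-4,4] | out [-4,4] | ==
  [19] u=0 | in [-4,4] | out [-4,4] | ==
  [20] u=3 | in [-4,4] | out [-4,4] | ==

Converged values:
  [0] [-4,4]
  [1] [-4,4]
  [2] [-4,4]
  [3] [-4,4]
  [4] [-1,1]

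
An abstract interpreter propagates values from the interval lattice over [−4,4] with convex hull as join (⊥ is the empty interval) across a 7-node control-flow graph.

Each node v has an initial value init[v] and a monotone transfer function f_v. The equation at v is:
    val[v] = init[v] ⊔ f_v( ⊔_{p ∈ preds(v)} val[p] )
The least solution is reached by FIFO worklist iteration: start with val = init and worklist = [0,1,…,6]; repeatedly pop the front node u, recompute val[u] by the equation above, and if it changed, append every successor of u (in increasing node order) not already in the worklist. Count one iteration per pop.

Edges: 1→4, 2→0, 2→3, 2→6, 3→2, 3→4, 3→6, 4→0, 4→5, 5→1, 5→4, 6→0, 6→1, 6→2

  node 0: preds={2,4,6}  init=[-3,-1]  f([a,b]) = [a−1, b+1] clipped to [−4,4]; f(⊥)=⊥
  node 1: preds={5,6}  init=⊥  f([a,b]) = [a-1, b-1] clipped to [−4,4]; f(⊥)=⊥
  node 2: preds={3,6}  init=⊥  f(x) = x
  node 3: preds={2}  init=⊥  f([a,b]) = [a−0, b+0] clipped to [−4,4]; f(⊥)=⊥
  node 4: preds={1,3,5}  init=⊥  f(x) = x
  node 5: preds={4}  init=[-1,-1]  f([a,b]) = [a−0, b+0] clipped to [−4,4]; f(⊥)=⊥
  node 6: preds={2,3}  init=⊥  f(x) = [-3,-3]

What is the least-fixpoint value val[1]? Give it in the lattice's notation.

Trace (18 dequeues):
  [1] u=0 | in ⊥ | out [-3,-1] | ==
  [2] u=1 | in [-1,-1] | out [-2,-2] | prev ⊥ | push {}
  [3] u=2 | in ⊥ | out ⊥ | ==
  [4] u=3 | in ⊥ | out ⊥ | ==
  [5] u=4 | in [-2,-1] | out [-2,-1] | prev ⊥ | push {0}
  [6] u=5 | in [-2,-1] | out [-2,-1] | prev [-1,-1] | push {1,4}
  [7] u=6 | in ⊥ | out [-3,-3] | prev ⊥ | push {2}
  [8] u=0 | in [-3,-1] | out [-4,0] | prev [-3,-1] | push {}
  [9] u=1 | in [-3,-1] | out [-4,-2] | prev [-2,-2] | push {}
  [10] u=4 | in [-4,-1] | out [-4,-1] | prev [-2,-1] | push {0,5}
  [11] u=2 | in [-3,-3] | out [-3,-3] | prev ⊥ | push {3,6}
  [12] u=0 | in [-4,-1] | out [-4,0] | ==
  [13] u=5 | in [-4,-1] | out [-4,-1] | prev [-2,-1] | push {1,4}
  [14] u=3 | in [-3,-3] | out [-3,-3] | prev ⊥ | push {2}
  [15] u=6 | in [-3,-3] | out [-3,-3] | ==
  [16] u=1 | in [-4,-1] | out [-4,-2] | ==
  [17] u=4 | in [-4,-1] | out [-4,-1] | ==
  [18] u=2 | in [-3,-3] | out [-3,-3] | ==

Converged values:
  [0] [-4,0]
  [1] [-4,-2]
  [2] [-3,-3]
  [3] [-3,-3]
  [4] [-4,-1]
  [5] [-4,-1]
  [6] [-3,-3]

[-4,-2]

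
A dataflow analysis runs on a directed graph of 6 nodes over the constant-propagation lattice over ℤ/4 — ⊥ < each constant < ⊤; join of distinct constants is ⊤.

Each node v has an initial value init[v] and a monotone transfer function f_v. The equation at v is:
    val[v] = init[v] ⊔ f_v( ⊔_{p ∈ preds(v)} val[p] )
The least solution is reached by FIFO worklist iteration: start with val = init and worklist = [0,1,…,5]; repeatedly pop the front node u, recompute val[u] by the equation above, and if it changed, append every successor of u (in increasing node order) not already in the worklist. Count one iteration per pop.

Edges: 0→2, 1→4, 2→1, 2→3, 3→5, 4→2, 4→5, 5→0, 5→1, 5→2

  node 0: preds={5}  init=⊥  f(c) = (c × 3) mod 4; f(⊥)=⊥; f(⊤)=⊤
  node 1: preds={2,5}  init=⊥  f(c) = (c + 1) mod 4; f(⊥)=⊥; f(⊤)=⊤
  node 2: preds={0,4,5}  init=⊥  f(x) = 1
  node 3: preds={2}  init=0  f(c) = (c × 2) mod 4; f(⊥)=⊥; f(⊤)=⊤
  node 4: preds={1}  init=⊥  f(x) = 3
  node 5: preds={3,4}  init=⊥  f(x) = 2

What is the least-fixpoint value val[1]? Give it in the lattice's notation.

⊤

Iteration log — 11 steps:
  step 1. node 0  ⊔preds=⊥  new=⊥  stable
  step 2. node 1  ⊔preds=⊥  new=⊥  stable
  step 3. node 2  ⊔preds=⊥  new=1  old=⊥  +wl: 1
  step 4. node 3  ⊔preds=1  new=⊤  old=0  +wl: 
  step 5. node 4  ⊔preds=⊥  new=3  old=⊥  +wl: 2
  step 6. node 5  ⊔preds=⊤  new=2  old=⊥  +wl: 0
  step 7. node 1  ⊔preds=⊤  new=⊤  old=⊥  +wl: 4
  step 8. node 2  ⊔preds=⊤  new=1  stable
  step 9. node 0  ⊔preds=2  new=2  old=⊥  +wl: 2
  step 10. node 4  ⊔preds=⊤  new=3  stable
  step 11. node 2  ⊔preds=⊤  new=1  stable

Least fixpoint reached:
  node 0: 2
  node 1: ⊤
  node 2: 1
  node 3: ⊤
  node 4: 3
  node 5: 2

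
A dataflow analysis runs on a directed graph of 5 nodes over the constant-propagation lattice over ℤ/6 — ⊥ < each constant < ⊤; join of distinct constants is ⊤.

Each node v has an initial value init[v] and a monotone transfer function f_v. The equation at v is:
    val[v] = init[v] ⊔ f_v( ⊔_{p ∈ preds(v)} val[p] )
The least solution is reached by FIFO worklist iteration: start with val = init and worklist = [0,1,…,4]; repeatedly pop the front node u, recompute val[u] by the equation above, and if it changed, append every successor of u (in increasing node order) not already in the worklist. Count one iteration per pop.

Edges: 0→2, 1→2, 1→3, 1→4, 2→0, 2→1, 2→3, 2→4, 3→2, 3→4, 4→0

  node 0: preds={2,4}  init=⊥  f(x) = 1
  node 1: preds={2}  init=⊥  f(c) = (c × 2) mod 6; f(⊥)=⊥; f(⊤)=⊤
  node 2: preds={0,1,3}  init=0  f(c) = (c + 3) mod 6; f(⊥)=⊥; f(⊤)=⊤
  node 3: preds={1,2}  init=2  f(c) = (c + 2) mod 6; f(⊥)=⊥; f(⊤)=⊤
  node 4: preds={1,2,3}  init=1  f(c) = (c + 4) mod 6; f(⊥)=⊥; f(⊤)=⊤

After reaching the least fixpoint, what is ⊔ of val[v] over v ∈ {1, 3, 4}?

⊤

Trace (10 dequeues):
  [1] u=0 | in ⊤ | out 1 | prev ⊥ | push {}
  [2] u=1 | in 0 | out 0 | prev ⊥ | push {}
  [3] u=2 | in ⊤ | out ⊤ | prev 0 | push {0,1}
  [4] u=3 | in ⊤ | out ⊤ | prev 2 | push {2}
  [5] u=4 | in ⊤ | out ⊤ | prev 1 | push {}
  [6] u=0 | in ⊤ | out 1 | ==
  [7] u=1 | in ⊤ | out ⊤ | prev 0 | push {3,4}
  [8] u=2 | in ⊤ | out ⊤ | ==
  [9] u=3 | in ⊤ | out ⊤ | ==
  [10] u=4 | in ⊤ | out ⊤ | ==

Converged values:
  [0] 1
  [1] ⊤
  [2] ⊤
  [3] ⊤
  [4] ⊤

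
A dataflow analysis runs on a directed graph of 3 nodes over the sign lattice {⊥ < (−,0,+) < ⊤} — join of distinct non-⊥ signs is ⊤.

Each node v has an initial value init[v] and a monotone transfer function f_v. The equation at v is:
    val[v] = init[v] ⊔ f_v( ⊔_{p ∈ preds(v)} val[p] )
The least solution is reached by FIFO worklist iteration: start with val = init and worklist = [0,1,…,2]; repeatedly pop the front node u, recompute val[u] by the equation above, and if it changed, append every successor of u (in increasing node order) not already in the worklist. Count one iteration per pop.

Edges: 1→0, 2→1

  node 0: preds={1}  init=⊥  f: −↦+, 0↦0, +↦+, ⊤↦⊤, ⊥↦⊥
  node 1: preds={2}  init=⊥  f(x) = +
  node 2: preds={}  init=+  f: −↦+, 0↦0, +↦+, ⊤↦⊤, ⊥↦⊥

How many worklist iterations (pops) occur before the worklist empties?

4

Worklist (4 pops):
  #1 pop 0: in=⊥ → ⊥ (no change)
  #2 pop 1: in=+ → + (was ⊥); enqueue [0]
  #3 pop 2: in=⊥ → + (no change)
  #4 pop 0: in=+ → + (was ⊥); enqueue []

Fixpoint:
  val[0] = +
  val[1] = +
  val[2] = +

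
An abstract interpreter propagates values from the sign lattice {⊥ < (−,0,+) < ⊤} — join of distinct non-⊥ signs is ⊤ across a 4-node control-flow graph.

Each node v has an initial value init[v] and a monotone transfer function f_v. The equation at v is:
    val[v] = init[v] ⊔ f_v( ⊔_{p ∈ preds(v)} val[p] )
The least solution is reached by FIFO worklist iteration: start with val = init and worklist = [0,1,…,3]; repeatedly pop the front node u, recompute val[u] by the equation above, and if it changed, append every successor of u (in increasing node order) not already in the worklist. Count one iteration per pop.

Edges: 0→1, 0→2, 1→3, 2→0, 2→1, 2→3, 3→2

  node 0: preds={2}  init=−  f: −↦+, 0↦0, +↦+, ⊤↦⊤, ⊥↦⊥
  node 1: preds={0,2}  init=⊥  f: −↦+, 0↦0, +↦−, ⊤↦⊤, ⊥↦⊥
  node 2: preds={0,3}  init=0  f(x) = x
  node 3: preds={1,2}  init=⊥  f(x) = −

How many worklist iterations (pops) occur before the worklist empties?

7

Trace (7 dequeues):
  [1] u=0 | in 0 | out ⊤ | prev − | push {}
  [2] u=1 | in ⊤ | out ⊤ | prev ⊥ | push {}
  [3] u=2 | in ⊤ | out ⊤ | prev 0 | push {0,1}
  [4] u=3 | in ⊤ | out − | prev ⊥ | push {2}
  [5] u=0 | in ⊤ | out ⊤ | ==
  [6] u=1 | in ⊤ | out ⊤ | ==
  [7] u=2 | in ⊤ | out ⊤ | ==

Converged values:
  [0] ⊤
  [1] ⊤
  [2] ⊤
  [3] −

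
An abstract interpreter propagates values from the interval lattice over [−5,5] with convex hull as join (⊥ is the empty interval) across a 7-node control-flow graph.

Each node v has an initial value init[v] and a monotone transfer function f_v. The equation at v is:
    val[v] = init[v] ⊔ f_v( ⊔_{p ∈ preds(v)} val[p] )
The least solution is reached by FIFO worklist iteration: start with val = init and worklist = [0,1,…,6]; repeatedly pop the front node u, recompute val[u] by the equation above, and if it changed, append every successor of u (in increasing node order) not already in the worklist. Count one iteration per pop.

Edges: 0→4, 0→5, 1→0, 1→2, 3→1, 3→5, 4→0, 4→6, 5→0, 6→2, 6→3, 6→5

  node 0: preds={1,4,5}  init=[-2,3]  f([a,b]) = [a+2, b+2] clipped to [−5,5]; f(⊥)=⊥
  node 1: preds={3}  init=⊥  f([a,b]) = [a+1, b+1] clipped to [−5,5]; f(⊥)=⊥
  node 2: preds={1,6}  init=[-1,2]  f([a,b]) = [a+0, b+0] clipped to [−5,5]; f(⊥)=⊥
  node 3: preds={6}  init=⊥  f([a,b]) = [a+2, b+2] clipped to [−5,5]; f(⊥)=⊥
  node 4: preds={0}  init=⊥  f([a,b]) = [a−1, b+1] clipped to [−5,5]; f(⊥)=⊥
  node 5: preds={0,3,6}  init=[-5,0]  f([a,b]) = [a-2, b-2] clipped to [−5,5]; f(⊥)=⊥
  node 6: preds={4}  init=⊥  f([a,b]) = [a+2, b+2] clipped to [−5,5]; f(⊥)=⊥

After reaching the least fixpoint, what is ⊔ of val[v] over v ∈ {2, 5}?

Worklist (16 pops):
  #1 pop 0: in=[-5,0] → [-3,3] (was [-2,3]); enqueue []
  #2 pop 1: in=⊥ → ⊥ (no change)
  #3 pop 2: in=⊥ → [-1,2] (no change)
  #4 pop 3: in=⊥ → ⊥ (no change)
  #5 pop 4: in=[-3,3] → [-4,4] (was ⊥); enqueue [0]
  #6 pop 5: in=[-3,3] → [-5,1] (was [-5,0]); enqueue []
  #7 pop 6: in=[-4,4] → [-2,5] (was ⊥); enqueue [2,3,5]
  #8 pop 0: in=[-5,4] → [-3,5] (was [-3,3]); enqueue [4]
  #9 pop 2: in=[-2,5] → [-2,5] (was [-1,2]); enqueue []
  #10 pop 3: in=[-2,5] → [0,5] (was ⊥); enqueue [1]
  #11 pop 5: in=[-3,5] → [-5,3] (was [-5,1]); enqueue [0]
  #12 pop 4: in=[-3,5] → [-4,5] (was [-4,4]); enqueue [6]
  #13 pop 1: in=[0,5] → [1,5] (was ⊥); enqueue [2]
  #14 pop 0: in=[-5,5] → [-3,5] (no change)
  #15 pop 6: in=[-4,5] → [-2,5] (no change)
  #16 pop 2: in=[-2,5] → [-2,5] (no change)

Fixpoint:
  val[0] = [-3,5]
  val[1] = [1,5]
  val[2] = [-2,5]
  val[3] = [0,5]
  val[4] = [-4,5]
  val[5] = [-5,3]
  val[6] = [-2,5]

[-5,5]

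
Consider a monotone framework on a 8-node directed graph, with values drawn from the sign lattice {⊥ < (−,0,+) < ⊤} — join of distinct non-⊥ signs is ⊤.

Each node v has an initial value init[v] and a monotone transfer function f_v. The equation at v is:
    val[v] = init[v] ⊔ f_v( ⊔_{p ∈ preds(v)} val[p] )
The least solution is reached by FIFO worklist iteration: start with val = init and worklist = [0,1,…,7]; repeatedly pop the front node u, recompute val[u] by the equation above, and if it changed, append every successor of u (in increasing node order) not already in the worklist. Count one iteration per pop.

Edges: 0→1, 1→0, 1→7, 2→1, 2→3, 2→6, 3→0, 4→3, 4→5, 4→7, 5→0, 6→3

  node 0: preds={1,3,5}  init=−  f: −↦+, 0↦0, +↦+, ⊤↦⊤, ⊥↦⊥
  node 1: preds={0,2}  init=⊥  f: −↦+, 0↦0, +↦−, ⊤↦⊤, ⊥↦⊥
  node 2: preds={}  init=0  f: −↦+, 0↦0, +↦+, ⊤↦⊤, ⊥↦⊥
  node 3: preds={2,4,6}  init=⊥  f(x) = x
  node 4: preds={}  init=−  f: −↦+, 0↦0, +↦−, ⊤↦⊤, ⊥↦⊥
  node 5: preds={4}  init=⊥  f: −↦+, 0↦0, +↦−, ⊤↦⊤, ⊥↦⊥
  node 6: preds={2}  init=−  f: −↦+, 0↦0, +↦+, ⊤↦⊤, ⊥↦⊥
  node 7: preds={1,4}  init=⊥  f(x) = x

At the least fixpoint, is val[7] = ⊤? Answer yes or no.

yes

Worklist (11 pops):
  #1 pop 0: in=⊥ → − (no change)
  #2 pop 1: in=⊤ → ⊤ (was ⊥); enqueue [0]
  #3 pop 2: in=⊥ → 0 (no change)
  #4 pop 3: in=⊤ → ⊤ (was ⊥); enqueue []
  #5 pop 4: in=⊥ → − (no change)
  #6 pop 5: in=− → + (was ⊥); enqueue []
  #7 pop 6: in=0 → ⊤ (was −); enqueue [3]
  #8 pop 7: in=⊤ → ⊤ (was ⊥); enqueue []
  #9 pop 0: in=⊤ → ⊤ (was −); enqueue [1]
  #10 pop 3: in=⊤ → ⊤ (no change)
  #11 pop 1: in=⊤ → ⊤ (no change)

Fixpoint:
  val[0] = ⊤
  val[1] = ⊤
  val[2] = 0
  val[3] = ⊤
  val[4] = −
  val[5] = +
  val[6] = ⊤
  val[7] = ⊤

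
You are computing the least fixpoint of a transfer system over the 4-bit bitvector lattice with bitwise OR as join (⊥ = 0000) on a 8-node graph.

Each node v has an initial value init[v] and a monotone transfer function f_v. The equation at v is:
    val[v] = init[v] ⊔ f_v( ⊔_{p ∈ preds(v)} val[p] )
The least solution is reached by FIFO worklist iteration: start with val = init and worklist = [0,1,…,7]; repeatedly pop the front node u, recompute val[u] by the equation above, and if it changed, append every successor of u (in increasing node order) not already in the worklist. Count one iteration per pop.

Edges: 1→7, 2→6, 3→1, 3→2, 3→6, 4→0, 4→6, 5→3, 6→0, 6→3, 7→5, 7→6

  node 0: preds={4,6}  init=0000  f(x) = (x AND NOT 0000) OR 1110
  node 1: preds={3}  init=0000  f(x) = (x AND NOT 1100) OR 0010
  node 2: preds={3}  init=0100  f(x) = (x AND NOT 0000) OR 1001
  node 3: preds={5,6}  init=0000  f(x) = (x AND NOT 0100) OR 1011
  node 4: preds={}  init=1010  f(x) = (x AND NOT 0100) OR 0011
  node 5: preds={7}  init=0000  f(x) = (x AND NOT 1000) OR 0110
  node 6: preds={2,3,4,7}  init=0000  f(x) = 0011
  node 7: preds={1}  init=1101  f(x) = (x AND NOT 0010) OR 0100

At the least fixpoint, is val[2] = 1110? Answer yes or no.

Worklist (14 pops):
  #1 pop 0: in=1010 → 1110 (was 0000); enqueue []
  #2 pop 1: in=0000 → 0010 (was 0000); enqueue []
  #3 pop 2: in=0000 → 1101 (was 0100); enqueue []
  #4 pop 3: in=0000 → 1011 (was 0000); enqueue [1,2]
  #5 pop 4: in=0000 → 1011 (was 1010); enqueue [0]
  #6 pop 5: in=1101 → 0111 (was 0000); enqueue [3]
  #7 pop 6: in=1111 → 0011 (was 0000); enqueue []
  #8 pop 7: in=0010 → 1101 (no change)
  #9 pop 1: in=1011 → 0011 (was 0010); enqueue [7]
  #10 pop 2: in=1011 → 1111 (was 1101); enqueue [6]
  #11 pop 0: in=1011 → 1111 (was 1110); enqueue []
  #12 pop 3: in=0111 → 1011 (no change)
  #13 pop 7: in=0011 → 1101 (no change)
  #14 pop 6: in=1111 → 0011 (no change)

Fixpoint:
  val[0] = 1111
  val[1] = 0011
  val[2] = 1111
  val[3] = 1011
  val[4] = 1011
  val[5] = 0111
  val[6] = 0011
  val[7] = 1101

no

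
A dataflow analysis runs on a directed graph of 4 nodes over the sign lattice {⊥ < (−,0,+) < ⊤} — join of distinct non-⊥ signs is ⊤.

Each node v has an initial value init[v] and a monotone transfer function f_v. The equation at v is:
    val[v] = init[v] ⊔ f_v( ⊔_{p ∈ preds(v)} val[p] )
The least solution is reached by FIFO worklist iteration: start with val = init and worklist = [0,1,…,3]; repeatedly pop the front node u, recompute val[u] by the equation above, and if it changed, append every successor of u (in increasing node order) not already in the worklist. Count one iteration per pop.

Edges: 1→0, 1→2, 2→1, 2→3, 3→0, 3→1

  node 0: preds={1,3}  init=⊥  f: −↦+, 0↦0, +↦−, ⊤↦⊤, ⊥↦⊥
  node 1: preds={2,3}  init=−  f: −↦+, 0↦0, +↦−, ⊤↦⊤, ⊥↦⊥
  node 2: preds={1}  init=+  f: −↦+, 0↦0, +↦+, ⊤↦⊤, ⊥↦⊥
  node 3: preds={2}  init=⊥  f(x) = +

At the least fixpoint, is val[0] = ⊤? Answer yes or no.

yes

Iteration log — 6 steps:
  step 1. node 0  ⊔preds=−  new=+  old=⊥  +wl: 
  step 2. node 1  ⊔preds=+  new=−  stable
  step 3. node 2  ⊔preds=−  new=+  stable
  step 4. node 3  ⊔preds=+  new=+  old=⊥  +wl: 0,1
  step 5. node 0  ⊔preds=⊤  new=⊤  old=+  +wl: 
  step 6. node 1  ⊔preds=+  new=−  stable

Least fixpoint reached:
  node 0: ⊤
  node 1: −
  node 2: +
  node 3: +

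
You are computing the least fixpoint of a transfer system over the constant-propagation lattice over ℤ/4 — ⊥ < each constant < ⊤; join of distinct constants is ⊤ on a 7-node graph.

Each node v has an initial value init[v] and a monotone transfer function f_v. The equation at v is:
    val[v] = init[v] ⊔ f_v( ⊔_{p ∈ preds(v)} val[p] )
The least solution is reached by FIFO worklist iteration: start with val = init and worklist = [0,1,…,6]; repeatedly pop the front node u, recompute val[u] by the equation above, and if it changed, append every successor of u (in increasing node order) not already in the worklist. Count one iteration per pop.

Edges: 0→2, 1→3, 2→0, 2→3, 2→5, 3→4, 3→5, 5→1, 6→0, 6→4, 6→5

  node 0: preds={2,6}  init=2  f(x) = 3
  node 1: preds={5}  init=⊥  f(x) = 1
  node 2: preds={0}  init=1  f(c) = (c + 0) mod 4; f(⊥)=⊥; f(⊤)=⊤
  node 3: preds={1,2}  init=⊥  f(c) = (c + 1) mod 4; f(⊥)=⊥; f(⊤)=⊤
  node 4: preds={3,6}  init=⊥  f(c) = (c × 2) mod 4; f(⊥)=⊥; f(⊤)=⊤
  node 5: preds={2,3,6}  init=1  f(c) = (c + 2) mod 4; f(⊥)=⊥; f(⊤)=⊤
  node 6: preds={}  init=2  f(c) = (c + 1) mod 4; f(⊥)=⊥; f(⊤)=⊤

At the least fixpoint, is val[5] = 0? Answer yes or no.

Worklist (9 pops):
  #1 pop 0: in=⊤ → ⊤ (was 2); enqueue []
  #2 pop 1: in=1 → 1 (was ⊥); enqueue []
  #3 pop 2: in=⊤ → ⊤ (was 1); enqueue [0]
  #4 pop 3: in=⊤ → ⊤ (was ⊥); enqueue []
  #5 pop 4: in=⊤ → ⊤ (was ⊥); enqueue []
  #6 pop 5: in=⊤ → ⊤ (was 1); enqueue [1]
  #7 pop 6: in=⊥ → 2 (no change)
  #8 pop 0: in=⊤ → ⊤ (no change)
  #9 pop 1: in=⊤ → 1 (no change)

Fixpoint:
  val[0] = ⊤
  val[1] = 1
  val[2] = ⊤
  val[3] = ⊤
  val[4] = ⊤
  val[5] = ⊤
  val[6] = 2

no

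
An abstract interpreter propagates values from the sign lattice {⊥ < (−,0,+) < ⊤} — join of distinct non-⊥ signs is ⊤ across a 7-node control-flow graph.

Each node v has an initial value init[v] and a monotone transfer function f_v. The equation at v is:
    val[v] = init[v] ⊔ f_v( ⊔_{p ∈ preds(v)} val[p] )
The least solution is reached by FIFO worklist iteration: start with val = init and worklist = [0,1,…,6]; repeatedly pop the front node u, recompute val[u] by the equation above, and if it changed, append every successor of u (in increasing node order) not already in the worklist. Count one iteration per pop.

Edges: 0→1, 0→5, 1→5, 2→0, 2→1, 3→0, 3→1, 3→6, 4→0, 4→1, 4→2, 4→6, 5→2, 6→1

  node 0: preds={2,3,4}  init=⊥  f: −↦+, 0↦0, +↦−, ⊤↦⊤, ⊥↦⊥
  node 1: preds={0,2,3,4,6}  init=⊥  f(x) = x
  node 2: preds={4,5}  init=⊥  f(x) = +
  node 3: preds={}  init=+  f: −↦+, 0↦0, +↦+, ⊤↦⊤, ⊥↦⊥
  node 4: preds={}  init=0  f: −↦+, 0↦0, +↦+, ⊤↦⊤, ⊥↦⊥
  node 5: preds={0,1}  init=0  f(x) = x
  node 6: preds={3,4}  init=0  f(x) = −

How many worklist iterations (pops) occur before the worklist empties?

10

Trace (10 dequeues):
  [1] u=0 | in ⊤ | out ⊤ | prev ⊥ | push {}
  [2] u=1 | in ⊤ | out ⊤ | prev ⊥ | push {}
  [3] u=2 | in 0 | out + | prev ⊥ | push {0,1}
  [4] u=3 | in ⊥ | out + | ==
  [5] u=4 | in ⊥ | out 0 | ==
  [6] u=5 | in ⊤ | out ⊤ | prev 0 | push {2}
  [7] u=6 | in ⊤ | out ⊤ | prev 0 | push {}
  [8] u=0 | in ⊤ | out ⊤ | ==
  [9] u=1 | in ⊤ | out ⊤ | ==
  [10] u=2 | in ⊤ | out + | ==

Converged values:
  [0] ⊤
  [1] ⊤
  [2] +
  [3] +
  [4] 0
  [5] ⊤
  [6] ⊤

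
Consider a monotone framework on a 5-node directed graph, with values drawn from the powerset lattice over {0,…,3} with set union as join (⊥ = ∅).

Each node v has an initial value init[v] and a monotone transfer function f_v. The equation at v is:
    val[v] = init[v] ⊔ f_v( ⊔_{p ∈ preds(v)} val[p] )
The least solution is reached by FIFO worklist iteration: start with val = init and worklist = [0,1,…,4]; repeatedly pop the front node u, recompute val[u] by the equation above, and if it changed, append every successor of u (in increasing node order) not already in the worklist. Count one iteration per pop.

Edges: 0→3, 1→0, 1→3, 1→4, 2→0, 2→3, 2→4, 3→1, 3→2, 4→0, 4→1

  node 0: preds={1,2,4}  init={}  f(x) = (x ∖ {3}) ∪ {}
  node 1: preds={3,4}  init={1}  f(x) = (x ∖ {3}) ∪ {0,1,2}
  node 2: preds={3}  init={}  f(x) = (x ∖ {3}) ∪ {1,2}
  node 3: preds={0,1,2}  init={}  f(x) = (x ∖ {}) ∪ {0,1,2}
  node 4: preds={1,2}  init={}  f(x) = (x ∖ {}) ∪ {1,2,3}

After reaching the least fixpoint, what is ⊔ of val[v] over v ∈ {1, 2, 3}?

Worklist (11 pops):
  #1 pop 0: in={1} → {1} (was {}); enqueue []
  #2 pop 1: in={} → {0,1,2} (was {1}); enqueue [0]
  #3 pop 2: in={} → {1,2} (was {}); enqueue []
  #4 pop 3: in={0,1,2} → {0,1,2} (was {}); enqueue [1,2]
  #5 pop 4: in={0,1,2} → {0,1,2,3} (was {}); enqueue []
  #6 pop 0: in={0,1,2,3} → {0,1,2} (was {1}); enqueue [3]
  #7 pop 1: in={0,1,2,3} → {0,1,2} (no change)
  #8 pop 2: in={0,1,2} → {0,1,2} (was {1,2}); enqueue [0,4]
  #9 pop 3: in={0,1,2} → {0,1,2} (no change)
  #10 pop 0: in={0,1,2,3} → {0,1,2} (no change)
  #11 pop 4: in={0,1,2} → {0,1,2,3} (no change)

Fixpoint:
  val[0] = {0,1,2}
  val[1] = {0,1,2}
  val[2] = {0,1,2}
  val[3] = {0,1,2}
  val[4] = {0,1,2,3}

{0,1,2}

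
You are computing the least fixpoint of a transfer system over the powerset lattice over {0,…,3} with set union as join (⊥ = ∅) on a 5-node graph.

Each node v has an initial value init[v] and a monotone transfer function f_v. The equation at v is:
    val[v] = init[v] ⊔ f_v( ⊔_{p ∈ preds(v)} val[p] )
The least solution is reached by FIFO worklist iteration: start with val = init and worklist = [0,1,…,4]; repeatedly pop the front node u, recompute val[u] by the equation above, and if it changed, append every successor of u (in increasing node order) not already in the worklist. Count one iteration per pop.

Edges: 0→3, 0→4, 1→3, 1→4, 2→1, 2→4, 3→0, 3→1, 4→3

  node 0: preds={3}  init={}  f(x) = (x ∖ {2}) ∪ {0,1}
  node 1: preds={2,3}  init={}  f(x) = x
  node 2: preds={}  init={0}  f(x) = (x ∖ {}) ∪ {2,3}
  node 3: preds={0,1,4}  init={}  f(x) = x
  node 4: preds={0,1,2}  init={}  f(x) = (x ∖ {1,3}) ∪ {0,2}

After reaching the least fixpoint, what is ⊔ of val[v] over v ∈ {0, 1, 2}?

{0,1,2,3}

Worklist (13 pops):
  #1 pop 0: in={} → {0,1} (was {}); enqueue []
  #2 pop 1: in={0} → {0} (was {}); enqueue []
  #3 pop 2: in={} → {0,2,3} (was {0}); enqueue [1]
  #4 pop 3: in={0,1} → {0,1} (was {}); enqueue [0]
  #5 pop 4: in={0,1,2,3} → {0,2} (was {}); enqueue [3]
  #6 pop 1: in={0,1,2,3} → {0,1,2,3} (was {0}); enqueue [4]
  #7 pop 0: in={0,1} → {0,1} (no change)
  #8 pop 3: in={0,1,2,3} → {0,1,2,3} (was {0,1}); enqueue [0,1]
  #9 pop 4: in={0,1,2,3} → {0,2} (no change)
  #10 pop 0: in={0,1,2,3} → {0,1,3} (was {0,1}); enqueue [3,4]
  #11 pop 1: in={0,1,2,3} → {0,1,2,3} (no change)
  #12 pop 3: in={0,1,2,3} → {0,1,2,3} (no change)
  #13 pop 4: in={0,1,2,3} → {0,2} (no change)

Fixpoint:
  val[0] = {0,1,3}
  val[1] = {0,1,2,3}
  val[2] = {0,2,3}
  val[3] = {0,1,2,3}
  val[4] = {0,2}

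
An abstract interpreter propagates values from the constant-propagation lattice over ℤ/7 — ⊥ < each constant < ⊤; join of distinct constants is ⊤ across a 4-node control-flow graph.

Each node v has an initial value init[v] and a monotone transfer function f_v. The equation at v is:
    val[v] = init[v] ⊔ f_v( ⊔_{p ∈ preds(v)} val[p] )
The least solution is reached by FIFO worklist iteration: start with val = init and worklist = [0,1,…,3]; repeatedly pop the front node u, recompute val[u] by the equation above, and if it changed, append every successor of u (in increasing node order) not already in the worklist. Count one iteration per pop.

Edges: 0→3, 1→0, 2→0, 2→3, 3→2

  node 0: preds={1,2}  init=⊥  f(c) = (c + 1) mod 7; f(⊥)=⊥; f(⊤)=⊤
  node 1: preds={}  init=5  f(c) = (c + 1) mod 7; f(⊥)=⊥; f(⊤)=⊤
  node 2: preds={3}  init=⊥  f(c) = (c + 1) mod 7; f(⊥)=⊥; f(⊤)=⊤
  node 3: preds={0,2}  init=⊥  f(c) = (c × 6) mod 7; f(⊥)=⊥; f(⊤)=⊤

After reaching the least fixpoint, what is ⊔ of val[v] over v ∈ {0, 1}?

Iteration log — 10 steps:
  step 1. node 0  ⊔preds=5  new=6  old=⊥  +wl: 
  step 2. node 1  ⊔preds=⊥  new=5  stable
  step 3. node 2  ⊔preds=⊥  new=⊥  stable
  step 4. node 3  ⊔preds=6  new=1  old=⊥  +wl: 2
  step 5. node 2  ⊔preds=1  new=2  old=⊥  +wl: 0,3
  step 6. node 0  ⊔preds=⊤  new=⊤  old=6  +wl: 
  step 7. node 3  ⊔preds=⊤  new=⊤  old=1  +wl: 2
  step 8. node 2  ⊔preds=⊤  new=⊤  old=2  +wl: 0,3
  step 9. node 0  ⊔preds=⊤  new=⊤  stable
  step 10. node 3  ⊔preds=⊤  new=⊤  stable

Least fixpoint reached:
  node 0: ⊤
  node 1: 5
  node 2: ⊤
  node 3: ⊤

⊤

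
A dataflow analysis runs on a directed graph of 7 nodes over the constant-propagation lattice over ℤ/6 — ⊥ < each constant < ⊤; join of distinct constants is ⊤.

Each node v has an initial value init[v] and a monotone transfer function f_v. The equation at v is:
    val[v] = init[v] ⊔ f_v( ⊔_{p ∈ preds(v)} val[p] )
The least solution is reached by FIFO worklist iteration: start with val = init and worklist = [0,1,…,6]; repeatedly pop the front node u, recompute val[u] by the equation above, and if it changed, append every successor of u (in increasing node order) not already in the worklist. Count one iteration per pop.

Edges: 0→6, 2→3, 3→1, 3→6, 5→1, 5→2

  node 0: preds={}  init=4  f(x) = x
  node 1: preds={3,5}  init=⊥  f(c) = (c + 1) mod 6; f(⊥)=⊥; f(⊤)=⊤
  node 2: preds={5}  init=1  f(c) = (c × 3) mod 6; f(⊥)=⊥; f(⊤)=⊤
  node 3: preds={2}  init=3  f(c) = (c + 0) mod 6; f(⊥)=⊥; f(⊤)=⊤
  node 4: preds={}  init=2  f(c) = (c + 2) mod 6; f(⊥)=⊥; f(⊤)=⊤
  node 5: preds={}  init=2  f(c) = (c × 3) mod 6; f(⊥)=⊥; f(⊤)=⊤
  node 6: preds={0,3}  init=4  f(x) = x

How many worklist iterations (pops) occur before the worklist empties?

Iteration log — 8 steps:
  step 1. node 0  ⊔preds=⊥  new=4  stable
  step 2. node 1  ⊔preds=⊤  new=⊤  old=⊥  +wl: 
  step 3. node 2  ⊔preds=2  new=⊤  old=1  +wl: 
  step 4. node 3  ⊔preds=⊤  new=⊤  old=3  +wl: 1
  step 5. node 4  ⊔preds=⊥  new=2  stable
  step 6. node 5  ⊔preds=⊥  new=2  stable
  step 7. node 6  ⊔preds=⊤  new=⊤  old=4  +wl: 
  step 8. node 1  ⊔preds=⊤  new=⊤  stable

Least fixpoint reached:
  node 0: 4
  node 1: ⊤
  node 2: ⊤
  node 3: ⊤
  node 4: 2
  node 5: 2
  node 6: ⊤

8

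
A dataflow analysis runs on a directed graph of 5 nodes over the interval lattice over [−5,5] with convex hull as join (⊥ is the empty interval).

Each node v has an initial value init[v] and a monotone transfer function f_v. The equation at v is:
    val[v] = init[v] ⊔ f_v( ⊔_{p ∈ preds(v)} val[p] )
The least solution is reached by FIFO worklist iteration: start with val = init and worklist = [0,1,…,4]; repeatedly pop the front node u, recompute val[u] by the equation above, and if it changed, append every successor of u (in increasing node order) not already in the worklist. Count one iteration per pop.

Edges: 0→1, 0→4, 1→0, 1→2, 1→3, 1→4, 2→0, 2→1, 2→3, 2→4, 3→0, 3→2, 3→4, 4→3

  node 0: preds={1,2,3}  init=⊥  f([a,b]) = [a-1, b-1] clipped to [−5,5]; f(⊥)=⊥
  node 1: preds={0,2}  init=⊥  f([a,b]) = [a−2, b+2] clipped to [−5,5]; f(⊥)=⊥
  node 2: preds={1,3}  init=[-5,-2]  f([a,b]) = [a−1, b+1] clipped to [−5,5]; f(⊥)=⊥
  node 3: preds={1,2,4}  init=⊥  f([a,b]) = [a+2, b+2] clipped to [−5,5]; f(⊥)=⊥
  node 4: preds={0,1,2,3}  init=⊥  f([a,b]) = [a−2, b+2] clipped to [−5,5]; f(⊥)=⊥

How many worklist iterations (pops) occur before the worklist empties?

16

Worklist (16 pops):
  #1 pop 0: in=[-5,-2] → [-5,-3] (was ⊥); enqueue []
  #2 pop 1: in=[-5,-2] → [-5,0] (was ⊥); enqueue [0]
  #3 pop 2: in=[-5,0] → [-5,1] (was [-5,-2]); enqueue [1]
  #4 pop 3: in=[-5,1] → [-3,3] (was ⊥); enqueue [2]
  #5 pop 4: in=[-5,3] → [-5,5] (was ⊥); enqueue [3]
  #6 pop 0: in=[-5,3] → [-5,2] (was [-5,-3]); enqueue [4]
  #7 pop 1: in=[-5,2] → [-5,4] (was [-5,0]); enqueue [0]
  #8 pop 2: in=[-5,4] → [-5,5] (was [-5,1]); enqueue [1]
  #9 pop 3: in=[-5,5] → [-3,5] (was [-3,3]); enqueue [2]
  #10 pop 4: in=[-5,5] → [-5,5] (no change)
  #11 pop 0: in=[-5,5] → [-5,4] (was [-5,2]); enqueue [4]
  #12 pop 1: in=[-5,5] → [-5,5] (was [-5,4]); enqueue [0,3]
  #13 pop 2: in=[-5,5] → [-5,5] (no change)
  #14 pop 4: in=[-5,5] → [-5,5] (no change)
  #15 pop 0: in=[-5,5] → [-5,4] (no change)
  #16 pop 3: in=[-5,5] → [-3,5] (no change)

Fixpoint:
  val[0] = [-5,4]
  val[1] = [-5,5]
  val[2] = [-5,5]
  val[3] = [-3,5]
  val[4] = [-5,5]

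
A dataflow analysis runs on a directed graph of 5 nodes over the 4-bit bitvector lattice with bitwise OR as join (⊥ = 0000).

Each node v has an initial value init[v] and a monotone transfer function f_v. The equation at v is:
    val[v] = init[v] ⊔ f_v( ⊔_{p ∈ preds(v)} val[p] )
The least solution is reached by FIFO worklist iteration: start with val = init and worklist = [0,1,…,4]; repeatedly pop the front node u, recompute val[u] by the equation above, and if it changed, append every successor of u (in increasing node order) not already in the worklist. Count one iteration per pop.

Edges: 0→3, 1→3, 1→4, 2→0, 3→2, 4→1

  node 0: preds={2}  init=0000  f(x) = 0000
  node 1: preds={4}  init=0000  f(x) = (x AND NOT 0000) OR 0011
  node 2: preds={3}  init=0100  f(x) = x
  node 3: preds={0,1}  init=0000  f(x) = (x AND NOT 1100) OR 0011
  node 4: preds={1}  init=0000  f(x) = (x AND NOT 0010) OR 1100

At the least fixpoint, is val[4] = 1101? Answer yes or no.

Trace (10 dequeues):
  [1] u=0 | in 0100 | out 0000 | ==
  [2] u=1 | in 0000 | out 0011 | prev 0000 | push {}
  [3] u=2 | in 0000 | out 0100 | ==
  [4] u=3 | in 0011 | out 0011 | prev 0000 | push {2}
  [5] u=4 | in 0011 | out 1101 | prev 0000 | push {1}
  [6] u=2 | in 0011 | out 0111 | prev 0100 | push {0}
  [7] u=1 | in 1101 | out 1111 | prev 0011 | push {3,4}
  [8] u=0 | in 0111 | out 0000 | ==
  [9] u=3 | in 1111 | out 0011 | ==
  [10] u=4 | in 1111 | out 1101 | ==

Converged values:
  [0] 0000
  [1] 1111
  [2] 0111
  [3] 0011
  [4] 1101

yes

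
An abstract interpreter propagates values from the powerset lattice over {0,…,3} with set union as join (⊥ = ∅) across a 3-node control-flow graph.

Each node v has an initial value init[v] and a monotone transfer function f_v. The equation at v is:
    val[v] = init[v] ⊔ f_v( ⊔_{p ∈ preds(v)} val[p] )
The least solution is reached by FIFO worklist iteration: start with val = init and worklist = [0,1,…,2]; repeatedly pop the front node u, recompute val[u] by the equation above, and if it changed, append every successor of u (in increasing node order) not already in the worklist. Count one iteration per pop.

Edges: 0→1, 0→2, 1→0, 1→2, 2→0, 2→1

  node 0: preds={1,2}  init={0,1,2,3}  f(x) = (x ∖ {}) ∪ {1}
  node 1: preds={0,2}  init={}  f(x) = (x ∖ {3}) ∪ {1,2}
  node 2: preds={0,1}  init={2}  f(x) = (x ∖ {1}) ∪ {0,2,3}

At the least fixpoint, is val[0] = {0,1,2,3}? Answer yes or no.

Trace (5 dequeues):
  [1] u=0 | in {2} | out {0,1,2,3} | ==
  [2] u=1 | in {0,1,2,3} | out {0,1,2} | prev {} | push {0}
  [3] u=2 | in {0,1,2,3} | out {0,2,3} | prev {2} | push {1}
  [4] u=0 | in {0,1,2,3} | out {0,1,2,3} | ==
  [5] u=1 | in {0,1,2,3} | out {0,1,2} | ==

Converged values:
  [0] {0,1,2,3}
  [1] {0,1,2}
  [2] {0,2,3}

yes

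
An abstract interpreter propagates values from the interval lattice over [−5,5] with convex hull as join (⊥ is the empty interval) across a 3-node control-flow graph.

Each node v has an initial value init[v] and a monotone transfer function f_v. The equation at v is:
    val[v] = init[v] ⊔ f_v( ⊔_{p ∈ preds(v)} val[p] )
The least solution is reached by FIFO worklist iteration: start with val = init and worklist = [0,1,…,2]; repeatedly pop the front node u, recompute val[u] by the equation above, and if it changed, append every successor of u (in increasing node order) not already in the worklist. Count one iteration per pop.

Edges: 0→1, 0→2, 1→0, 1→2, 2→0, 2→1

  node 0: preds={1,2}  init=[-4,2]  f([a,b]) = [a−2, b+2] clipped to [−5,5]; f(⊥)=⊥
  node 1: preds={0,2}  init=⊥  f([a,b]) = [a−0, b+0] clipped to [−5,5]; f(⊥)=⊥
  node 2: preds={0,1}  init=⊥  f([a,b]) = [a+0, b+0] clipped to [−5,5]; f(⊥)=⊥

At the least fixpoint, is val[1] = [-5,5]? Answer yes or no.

yes

Iteration log — 11 steps:
  step 1. node 0  ⊔preds=⊥  new=[-4,2]  stable
  step 2. node 1  ⊔preds=[-4,2]  new=[-4,2]  old=⊥  +wl: 0
  step 3. node 2  ⊔preds=[-4,2]  new=[-4,2]  old=⊥  +wl: 1
  step 4. node 0  ⊔preds=[-4,2]  new=[-5,4]  old=[-4,2]  +wl: 2
  step 5. node 1  ⊔preds=[-5,4]  new=[-5,4]  old=[-4,2]  +wl: 0
  step 6. node 2  ⊔preds=[-5,4]  new=[-5,4]  old=[-4,2]  +wl: 1
  step 7. node 0  ⊔preds=[-5,4]  new=[-5,5]  old=[-5,4]  +wl: 2
  step 8. node 1  ⊔preds=[-5,5]  new=[-5,5]  old=[-5,4]  +wl: 0
  step 9. node 2  ⊔preds=[-5,5]  new=[-5,5]  old=[-5,4]  +wl: 1
  step 10. node 0  ⊔preds=[-5,5]  new=[-5,5]  stable
  step 11. node 1  ⊔preds=[-5,5]  new=[-5,5]  stable

Least fixpoint reached:
  node 0: [-5,5]
  node 1: [-5,5]
  node 2: [-5,5]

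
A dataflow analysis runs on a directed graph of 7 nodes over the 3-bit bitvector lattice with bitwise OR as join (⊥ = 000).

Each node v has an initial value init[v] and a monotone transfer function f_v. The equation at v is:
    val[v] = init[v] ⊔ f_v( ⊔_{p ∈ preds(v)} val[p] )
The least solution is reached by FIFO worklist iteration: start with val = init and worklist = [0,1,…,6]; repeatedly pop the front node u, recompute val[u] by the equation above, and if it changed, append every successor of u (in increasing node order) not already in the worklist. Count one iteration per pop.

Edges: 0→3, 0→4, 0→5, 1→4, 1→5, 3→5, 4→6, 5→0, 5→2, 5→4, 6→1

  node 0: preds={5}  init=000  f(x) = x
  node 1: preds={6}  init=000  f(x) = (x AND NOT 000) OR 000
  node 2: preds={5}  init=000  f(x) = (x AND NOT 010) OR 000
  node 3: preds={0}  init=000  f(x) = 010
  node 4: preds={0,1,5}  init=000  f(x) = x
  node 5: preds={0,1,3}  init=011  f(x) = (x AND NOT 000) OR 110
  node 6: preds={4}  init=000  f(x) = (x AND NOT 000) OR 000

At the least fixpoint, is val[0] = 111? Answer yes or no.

Trace (18 dequeues):
  [1] u=0 | in 011 | out 011 | prev 000 | push {}
  [2] u=1 | in 000 | out 000 | ==
  [3] u=2 | in 011 | out 001 | prev 000 | push {}
  [4] u=3 | in 011 | out 010 | prev 000 | push {}
  [5] u=4 | in 011 | out 011 | prev 000 | push {}
  [6] u=5 | in 011 | out 111 | prev 011 | push {0,2,4}
  [7] u=6 | in 011 | out 011 | prev 000 | push {1}
  [8] u=0 | in 111 | out 111 | prev 011 | push {3,5}
  [9] u=2 | in 111 | out 101 | prev 001 | push {}
  [10] u=4 | in 111 | out 111 | prev 011 | push {6}
  [11] u=1 | in 011 | out 011 | prev 000 | push {4}
  [12] u=3 | in 111 | out 010 | ==
  [13] u=5 | in 111 | out 111 | ==
  [14] u=6 | in 111 | out 111 | prev 011 | push {1}
  [15] u=4 | in 111 | out 111 | ==
  [16] u=1 | in 111 | out 111 | prev 011 | push {4,5}
  [17] u=4 | in 111 | out 111 | ==
  [18] u=5 | in 111 | out 111 | ==

Converged values:
  [0] 111
  [1] 111
  [2] 101
  [3] 010
  [4] 111
  [5] 111
  [6] 111

yes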